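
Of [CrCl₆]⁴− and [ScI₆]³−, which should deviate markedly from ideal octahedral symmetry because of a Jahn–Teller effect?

[CrCl₆]⁴−: Summing ligand charges against the −4 overall charge gives an oxidation state of +2 for chromium. Cr sits in group 6, so the d-electron count is 6 − 2 = 4. Chloride is a weak-field ligand for a first-row metal, so the complex is high-spin. The t₂g³e_g¹ (high-spin) configuration has an unevenly filled e_g set; the Jahn–Teller theorem predicts a tetragonal distortion (typically axial elongation) to lift the degeneracy.
[ScI₆]³−: Ligand charges: each iodide is −1. With an overall charge of −3 the scandium centre must be in the +3 oxidation state. Group 3 minus oxidation state 3 gives a d⁰ configuration. The d⁰ configuration leaves the e_g set evenly filled (or empty) — no strong Jahn–Teller driving force.

[CrCl₆]⁴−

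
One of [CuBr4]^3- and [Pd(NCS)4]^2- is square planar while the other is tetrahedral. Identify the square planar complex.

[Pd(NCS)4]^2-

For [CuBr4]^3-: Summing ligand charges against the −3 overall charge gives an oxidation state of +1 for copper. Cu sits in group 11, so the d-electron count is 11 − 1 = 10. A d¹⁰ ion has no crystal-field stabilisation preference between square planar and tetrahedral, so four ligands adopt the sterically favoured tetrahedral geometry. → tetrahedral.
For [Pd(NCS)4]^2-: Summing ligand charges against the −2 overall charge gives an oxidation state of +2 for palladium. Palladium is a group-10 element; Pd(II) is therefore d⁸. A 4d d⁸ ion has a large crystal-field splitting; square planar leaves the high-energy d_{x²−y²} orbital empty and maximises CFSE. → square planar.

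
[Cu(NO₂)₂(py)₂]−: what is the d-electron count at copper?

d¹⁰

Summing ligand charges against the −1 overall charge gives an oxidation state of +1 for copper.
Group 11 minus oxidation state 1 gives a d¹⁰ configuration.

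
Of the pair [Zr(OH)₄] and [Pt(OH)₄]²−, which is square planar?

For [Zr(OH)₄]: Each hydroxide is −1; balancing the 0 overall charge requires Zr(IV). Zirconium is a group-4 element; Zr(IV) is therefore d⁰. A d⁰ ion has no crystal-field stabilisation preference between square planar and tetrahedral, so four ligands adopt the sterically favoured tetrahedral geometry. → tetrahedral.
For [Pt(OH)₄]²−: Ligand charges: each hydroxide is −1. With an overall charge of −2 the platinum centre must be in the +2 oxidation state. Pt sits in group 10, so the d-electron count is 10 − 2 = 8. A 5d d⁸ ion has a large crystal-field splitting; square planar leaves the high-energy d_{x²−y²} orbital empty and maximises CFSE. → square planar.

[Pt(OH)₄]²−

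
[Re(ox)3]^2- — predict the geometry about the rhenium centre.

octahedral

Ligand charges: each oxalate is −2. With an overall charge of −2 the rhenium centre must be in the +4 oxidation state.
Rhenium is a group-7 element; Re(IV) is therefore d³.
Counting donor atoms: 3×oxalate (bidentate) → 6 donors. Coordination number = 6.
Six donors around a single metal centre give an octahedral coordination sphere.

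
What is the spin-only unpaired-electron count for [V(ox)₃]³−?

Each oxalate is −2; balancing the −3 overall charge requires V(III).
Group 5 minus oxidation state 3 gives a d² configuration.
Counting donor atoms: 3×oxalate (bidentate) → 6 donors. Coordination number = 6.
In an octahedral field the d² configuration is t₂g²e_g⁰ (only one arrangement possible), giving 2 unpaired electrons.

2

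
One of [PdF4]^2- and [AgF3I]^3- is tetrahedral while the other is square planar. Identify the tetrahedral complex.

[AgF3I]^3-

For [PdF4]^2-: Each fluoride is −1; balancing the −2 overall charge requires Pd(II). Group 10 minus oxidation state 2 gives a d⁸ configuration. A 4d d⁸ ion has a large crystal-field splitting; square planar leaves the high-energy d_{x²−y²} orbital empty and maximises CFSE. → square planar.
For [AgF3I]^3-: Summing ligand charges against the −3 overall charge gives an oxidation state of +1 for silver. Silver is a group-11 element; Ag(I) is therefore d¹⁰. A d¹⁰ ion has no crystal-field stabilisation preference between square planar and tetrahedral, so four ligands adopt the sterically favoured tetrahedral geometry. → tetrahedral.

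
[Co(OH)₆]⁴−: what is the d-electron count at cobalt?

d⁷

Ligand charges: each hydroxide is −1. With an overall charge of −4 the cobalt centre must be in the +2 oxidation state.
Group 9 minus oxidation state 2 gives a d⁷ configuration.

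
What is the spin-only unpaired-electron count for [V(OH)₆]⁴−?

Ligand charges: each hydroxide is −1. With an overall charge of −4 the vanadium centre must be in the +2 oxidation state.
Vanadium is a group-5 element; V(II) is therefore d³.
In an octahedral field the d³ configuration is t₂g³e_g⁰ (only one arrangement possible), giving 3 unpaired electrons.

3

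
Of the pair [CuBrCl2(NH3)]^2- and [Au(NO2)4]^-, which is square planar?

For [CuBrCl2(NH3)]^2-: Ligand charges: each bromide is −1; each chloride is −1; ammonia is neutral. With an overall charge of −2 the copper centre must be in the +1 oxidation state. Cu sits in group 11, so the d-electron count is 11 − 1 = 10. A d¹⁰ ion has no crystal-field stabilisation preference between square planar and tetrahedral, so four ligands adopt the sterically favoured tetrahedral geometry. → tetrahedral.
For [Au(NO2)4]^-: Ligand charges: each nitro (N-bound nitrite) is −1. With an overall charge of −1 the gold centre must be in the +3 oxidation state. Au sits in group 11, so the d-electron count is 11 − 3 = 8. A 5d d⁸ ion has a large crystal-field splitting; square planar leaves the high-energy d_{x²−y²} orbital empty and maximises CFSE. → square planar.

[Au(NO2)4]^-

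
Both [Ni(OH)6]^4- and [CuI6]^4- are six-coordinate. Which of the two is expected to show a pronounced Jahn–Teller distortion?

[Ni(OH)6]^4-: Each hydroxide is −1; balancing the −4 overall charge requires Ni(II). Nickel is a group-10 element; Ni(II) is therefore d⁸. The d⁸ configuration leaves the e_g set evenly filled (or empty) — no strong Jahn–Teller driving force.
[CuI6]^4-: Each iodide is −1; balancing the −4 overall charge requires Cu(II). Group 11 minus oxidation state 2 gives a d⁹ configuration. The t₂g⁶e_g³ configuration has an unevenly filled e_g set; the Jahn–Teller theorem predicts a tetragonal distortion (typically axial elongation) to lift the degeneracy.

[CuI6]^4-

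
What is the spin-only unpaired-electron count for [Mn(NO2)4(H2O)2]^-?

2

Each nitro (N-bound nitrite) is −1; water is neutral; balancing the −1 overall charge requires Mn(III).
Mn sits in group 7, so the d-electron count is 7 − 3 = 4.
The spin state decides the count: Nitro (N-bound nitrite) is a strong-field ligand (high in the spectrochemical series) for a first-row metal, so the complex is low-spin.
An octahedral low-spin d⁴ ion is t₂g⁴e_g⁰, giving 2 unpaired electrons.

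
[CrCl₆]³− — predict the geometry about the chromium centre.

octahedral

Each chloride is −1; balancing the −3 overall charge requires Cr(III).
Chromium is a group-6 element; Cr(III) is therefore d³.
With 6 monodentate ligands the coordination number is 6.
Six donors around a single metal centre give an octahedral coordination sphere.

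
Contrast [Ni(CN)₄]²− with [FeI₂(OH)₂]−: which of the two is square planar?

[Ni(CN)₄]²−

For [Ni(CN)₄]²−: Each cyanide is −1; balancing the −2 overall charge requires Ni(II). Group 10 minus oxidation state 2 gives a d⁸ configuration. Cyanide is a strong-field ligand (high in the spectrochemical series). A 3d d⁸ ion with strong-field ligands gains enough CFSE to favour square planar over tetrahedral. → square planar.
For [FeI₂(OH)₂]−: Ligand charges: each iodide is −1; each hydroxide is −1. With an overall charge of −1 the iron centre must be in the +3 oxidation state. Group 8 minus oxidation state 3 gives a d⁵ configuration. A high-spin d⁵ ion has zero CFSE in either geometry, so four ligands adopt the sterically favoured tetrahedral geometry. → tetrahedral.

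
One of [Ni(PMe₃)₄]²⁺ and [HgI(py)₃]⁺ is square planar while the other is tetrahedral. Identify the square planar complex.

For [Ni(PMe₃)₄]²⁺: Trimethylphosphine is neutral; balancing the +2 overall charge requires Ni(II). Group 10 minus oxidation state 2 gives a d⁸ configuration. Trimethylphosphine is a strong-field ligand (high in the spectrochemical series). A 3d d⁸ ion with strong-field ligands gains enough CFSE to favour square planar over tetrahedral. → square planar.
For [HgI(py)₃]⁺: Ligand charges: each iodide is −1; pyridine is neutral. With an overall charge of +1 the mercury centre must be in the +2 oxidation state. Hg sits in group 12, so the d-electron count is 12 − 2 = 10. A d¹⁰ ion has no crystal-field stabilisation preference between square planar and tetrahedral, so four ligands adopt the sterically favoured tetrahedral geometry. → tetrahedral.

[Ni(PMe₃)₄]²⁺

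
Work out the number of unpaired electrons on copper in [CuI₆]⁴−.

1 unpaired electron

Each iodide is −1; balancing the −4 overall charge requires Cu(II).
Group 11 minus oxidation state 2 gives a d⁹ configuration.
In an octahedral field the d⁹ configuration is t₂g⁶e_g³ (only one arrangement possible), giving 1 unpaired electron.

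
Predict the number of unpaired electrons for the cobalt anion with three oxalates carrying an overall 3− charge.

0 unpaired electrons

Summing ligand charges against the −3 overall charge gives an oxidation state of +3 for cobalt.
Co sits in group 9, so the d-electron count is 9 − 3 = 6.
Counting donor atoms: 3×oxalate (bidentate) → 6 donors. Coordination number = 6.
The spin state decides the count: Co(III) has an exceptionally large octahedral splitting and is low-spin with essentially every ligand except fluoride.
An octahedral low-spin d⁶ ion is t₂g⁶e_g⁰, giving 0 unpaired electrons.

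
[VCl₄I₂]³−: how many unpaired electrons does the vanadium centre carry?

Summing ligand charges against the −3 overall charge gives an oxidation state of +3 for vanadium.
Group 5 minus oxidation state 3 gives a d² configuration.
In an octahedral field the d² configuration is t₂g²e_g⁰ (only one arrangement possible), giving 2 unpaired electrons.

2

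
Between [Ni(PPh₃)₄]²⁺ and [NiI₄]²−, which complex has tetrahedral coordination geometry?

[NiI₄]²−

For [Ni(PPh₃)₄]²⁺: Ligand charges: triphenylphosphine is neutral. With an overall charge of +2 the nickel centre must be in the +2 oxidation state. Group 10 minus oxidation state 2 gives a d⁸ configuration. Triphenylphosphine is a strong-field ligand (high in the spectrochemical series). A 3d d⁸ ion with strong-field ligands gains enough CFSE to favour square planar over tetrahedral. → square planar.
For [NiI₄]²−: Each iodide is −1; balancing the −2 overall charge requires Ni(II). Group 10 minus oxidation state 2 gives a d⁸ configuration. Iodide is a weak-field ligand. With weak-field ligands the CFSE gain from square planar is small, so a 3d d⁸ ion takes the sterically preferred tetrahedral geometry. → tetrahedral.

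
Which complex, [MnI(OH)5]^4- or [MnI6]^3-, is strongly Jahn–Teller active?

[MnI(OH)5]^4-: Ligand charges: each iodide is −1; each hydroxide is −1. With an overall charge of −4 the manganese centre must be in the +2 oxidation state. Manganese is a group-7 element; Mn(II) is therefore d⁵. Hydroxide and iodide are weak-field ligands for a first-row metal, so the complex is high-spin. The d⁵ configuration leaves the e_g set evenly filled (or empty) — no strong Jahn–Teller driving force.
[MnI6]^3-: Summing ligand charges against the −3 overall charge gives an oxidation state of +3 for manganese. Manganese is a group-7 element; Mn(III) is therefore d⁴. Iodide is a weak-field ligand for a first-row metal, so the complex is high-spin. The t₂g³e_g¹ (high-spin) configuration has an unevenly filled e_g set; the Jahn–Teller theorem predicts a tetragonal distortion (typically axial elongation) to lift the degeneracy.

[MnI6]^3-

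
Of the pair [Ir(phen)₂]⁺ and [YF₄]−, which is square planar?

For [Ir(phen)₂]⁺: Summing ligand charges against the +1 overall charge gives an oxidation state of +1 for iridium. Ir sits in group 9, so the d-electron count is 9 − 1 = 8. A 5d d⁸ ion has a large crystal-field splitting; square planar leaves the high-energy d_{x²−y²} orbital empty and maximises CFSE. → square planar.
For [YF₄]−: Each fluoride is −1; balancing the −1 overall charge requires Y(III). Yttrium is a group-3 element; Y(III) is therefore d⁰. A d⁰ ion has no crystal-field stabilisation preference between square planar and tetrahedral, so four ligands adopt the sterically favoured tetrahedral geometry. → tetrahedral.

[Ir(phen)₂]⁺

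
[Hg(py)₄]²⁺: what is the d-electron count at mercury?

Ligand charges: pyridine is neutral. With an overall charge of +2 the mercury centre must be in the +2 oxidation state.
Hg sits in group 12, so the d-electron count is 12 − 2 = 10.

d10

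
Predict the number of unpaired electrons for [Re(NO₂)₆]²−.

Ligand charges: each nitro (N-bound nitrite) is −1. With an overall charge of −2 the rhenium centre must be in the +4 oxidation state.
Group 7 minus oxidation state 4 gives a d³ configuration.
In an octahedral field the d³ configuration is t₂g³e_g⁰ (only one arrangement possible), giving 3 unpaired electrons.

3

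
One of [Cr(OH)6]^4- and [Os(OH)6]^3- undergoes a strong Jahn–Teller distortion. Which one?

[Cr(OH)6]^4-

[Cr(OH)6]^4-: Summing ligand charges against the −4 overall charge gives an oxidation state of +2 for chromium. Cr sits in group 6, so the d-electron count is 6 − 2 = 4. Hydroxide is a weak-field ligand for a first-row metal, so the complex is high-spin. The t₂g³e_g¹ (high-spin) configuration has an unevenly filled e_g set; the Jahn–Teller theorem predicts a tetragonal distortion (typically axial elongation) to lift the degeneracy.
[Os(OH)6]^3-: Ligand charges: each hydroxide is −1. With an overall charge of −3 the osmium centre must be in the +3 oxidation state. Osmium is a group-8 element; Os(III) is therefore d⁵. A 5d ion has a large Δₒ and is invariably low-spin. The d⁵ configuration leaves the e_g set evenly filled (or empty) — no strong Jahn–Teller driving force.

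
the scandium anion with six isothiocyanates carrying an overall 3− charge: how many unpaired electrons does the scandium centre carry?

0

Summing ligand charges against the −3 overall charge gives an oxidation state of +3 for scandium.
Sc sits in group 3, so the d-electron count is 3 − 3 = 0.
In an octahedral field the d⁰ configuration is t₂g⁰e_g⁰, giving 0 unpaired electrons.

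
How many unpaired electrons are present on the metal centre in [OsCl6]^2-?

2 unpaired electrons

Summing ligand charges against the −2 overall charge gives an oxidation state of +4 for osmium.
Os sits in group 8, so the d-electron count is 8 − 4 = 4.
The spin state decides the count: a 5d ion has a large Δₒ and is invariably low-spin.
An octahedral low-spin d⁴ ion is t₂g⁴e_g⁰, giving 2 unpaired electrons.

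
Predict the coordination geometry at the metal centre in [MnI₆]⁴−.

Ligand charges: each iodide is −1. With an overall charge of −4 the manganese centre must be in the +2 oxidation state.
Group 7 minus oxidation state 2 gives a d⁵ configuration.
With 6 monodentate ligands the coordination number is 6.
Six donors around a single metal centre give an octahedral coordination sphere.

octahedral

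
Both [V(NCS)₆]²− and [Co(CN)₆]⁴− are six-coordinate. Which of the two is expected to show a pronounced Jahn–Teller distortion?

[V(NCS)₆]²−: Summing ligand charges against the −2 overall charge gives an oxidation state of +4 for vanadium. V sits in group 5, so the d-electron count is 5 − 4 = 1. The d¹ configuration leaves the e_g set evenly filled (or empty) — no strong Jahn–Teller driving force.
[Co(CN)₆]⁴−: Ligand charges: each cyanide is −1. With an overall charge of −4 the cobalt centre must be in the +2 oxidation state. Co sits in group 9, so the d-electron count is 9 − 2 = 7. Cyanide is a strong-field ligand (high in the spectrochemical series) for a first-row metal, so the complex is low-spin. The t₂g⁶e_g¹ (low-spin) configuration has an unevenly filled e_g set; the Jahn–Teller theorem predicts a tetragonal distortion (typically axial elongation) to lift the degeneracy.

[Co(CN)₆]⁴−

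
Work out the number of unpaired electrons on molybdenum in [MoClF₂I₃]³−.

Each chloride is −1; each fluoride is −1; each iodide is −1; balancing the −3 overall charge requires Mo(III).
Group 6 minus oxidation state 3 gives a d³ configuration.
In an octahedral field the d³ configuration is t₂g³e_g⁰ (only one arrangement possible), giving 3 unpaired electrons.

3 unpaired electrons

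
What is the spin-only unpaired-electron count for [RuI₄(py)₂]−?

1 unpaired electron

Ligand charges: each iodide is −1; pyridine is neutral. With an overall charge of −1 the ruthenium centre must be in the +3 oxidation state.
Group 8 minus oxidation state 3 gives a d⁵ configuration.
The spin state decides the count: a 4d ion has a large Δₒ and is invariably low-spin.
An octahedral low-spin d⁵ ion is t₂g⁵e_g⁰, giving 1 unpaired electron.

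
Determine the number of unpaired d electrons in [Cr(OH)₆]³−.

Summing ligand charges against the −3 overall charge gives an oxidation state of +3 for chromium.
Cr sits in group 6, so the d-electron count is 6 − 3 = 3.
In an octahedral field the d³ configuration is t₂g³e_g⁰ (only one arrangement possible), giving 3 unpaired electrons.

3 unpaired electrons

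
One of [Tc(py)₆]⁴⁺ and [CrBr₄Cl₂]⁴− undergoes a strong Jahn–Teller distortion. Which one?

[CrBr₄Cl₂]⁴−

[Tc(py)₆]⁴⁺: Summing ligand charges against the +4 overall charge gives an oxidation state of +4 for technetium. Tc sits in group 7, so the d-electron count is 7 − 4 = 3. The d³ configuration leaves the e_g set evenly filled (or empty) — no strong Jahn–Teller driving force.
[CrBr₄Cl₂]⁴−: Each bromide is −1; each chloride is −1; balancing the −4 overall charge requires Cr(II). Group 6 minus oxidation state 2 gives a d⁴ configuration. Bromide and chloride are weak-field ligands for a first-row metal, so the complex is high-spin. The t₂g³e_g¹ (high-spin) configuration has an unevenly filled e_g set; the Jahn–Teller theorem predicts a tetragonal distortion (typically axial elongation) to lift the degeneracy.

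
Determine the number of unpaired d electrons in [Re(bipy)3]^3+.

Summing ligand charges against the +3 overall charge gives an oxidation state of +3 for rhenium.
Group 7 minus oxidation state 3 gives a d⁴ configuration.
Counting donor atoms: 3×2,2′-bipyridine (bidentate) → 6 donors. Coordination number = 6.
The spin state decides the count: a 5d ion has a large Δₒ and is invariably low-spin.
An octahedral low-spin d⁴ ion is t₂g⁴e_g⁰, giving 2 unpaired electrons.

2 unpaired electrons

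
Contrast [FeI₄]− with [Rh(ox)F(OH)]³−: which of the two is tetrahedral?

[FeI₄]−

For [FeI₄]−: Summing ligand charges against the −1 overall charge gives an oxidation state of +3 for iron. Fe sits in group 8, so the d-electron count is 8 − 3 = 5. A high-spin d⁵ ion has zero CFSE in either geometry, so four ligands adopt the sterically favoured tetrahedral geometry. → tetrahedral.
For [Rh(ox)F(OH)]³−: Summing ligand charges against the −3 overall charge gives an oxidation state of +1 for rhodium. Group 9 minus oxidation state 1 gives a d⁸ configuration. A 4d d⁸ ion has a large crystal-field splitting; square planar leaves the high-energy d_{x²−y²} orbital empty and maximises CFSE. → square planar.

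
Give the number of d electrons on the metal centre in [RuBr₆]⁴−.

d6

Ligand charges: each bromide is −1. With an overall charge of −4 the ruthenium centre must be in the +2 oxidation state.
Ruthenium is a group-8 element; Ru(II) is therefore d⁶.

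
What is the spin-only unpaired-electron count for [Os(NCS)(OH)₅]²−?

2 unpaired electrons

Summing ligand charges against the −2 overall charge gives an oxidation state of +4 for osmium.
Os sits in group 8, so the d-electron count is 8 − 4 = 4.
The spin state decides the count: a 5d ion has a large Δₒ and is invariably low-spin.
An octahedral low-spin d⁴ ion is t₂g⁴e_g⁰, giving 2 unpaired electrons.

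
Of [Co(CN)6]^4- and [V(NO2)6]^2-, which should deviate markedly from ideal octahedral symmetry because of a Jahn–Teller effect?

[Co(CN)6]^4-

[Co(CN)6]^4-: Summing ligand charges against the −4 overall charge gives an oxidation state of +2 for cobalt. Group 9 minus oxidation state 2 gives a d⁷ configuration. Cyanide is a strong-field ligand (high in the spectrochemical series) for a first-row metal, so the complex is low-spin. The t₂g⁶e_g¹ (low-spin) configuration has an unevenly filled e_g set; the Jahn–Teller theorem predicts a tetragonal distortion (typically axial elongation) to lift the degeneracy.
[V(NO2)6]^2-: Each nitro (N-bound nitrite) is −1; balancing the −2 overall charge requires V(IV). V sits in group 5, so the d-electron count is 5 − 4 = 1. The d¹ configuration leaves the e_g set evenly filled (or empty) — no strong Jahn–Teller driving force.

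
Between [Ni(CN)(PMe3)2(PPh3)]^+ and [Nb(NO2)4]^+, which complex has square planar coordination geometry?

For [Ni(CN)(PMe3)2(PPh3)]^+: Summing ligand charges against the +1 overall charge gives an oxidation state of +2 for nickel. Nickel is a group-10 element; Ni(II) is therefore d⁸. Cyanide, trimethylphosphine, and triphenylphosphine are strong-field ligands (high in the spectrochemical series). A 3d d⁸ ion with strong-field ligands gains enough CFSE to favour square planar over tetrahedral. → square planar.
For [Nb(NO2)4]^+: Each nitro (N-bound nitrite) is −1; balancing the +1 overall charge requires Nb(V). Nb sits in group 5, so the d-electron count is 5 − 5 = 0. A d⁰ ion has no crystal-field stabilisation preference between square planar and tetrahedral, so four ligands adopt the sterically favoured tetrahedral geometry. → tetrahedral.

[Ni(CN)(PMe3)2(PPh3)]^+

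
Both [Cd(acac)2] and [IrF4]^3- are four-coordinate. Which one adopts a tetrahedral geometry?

For [Cd(acac)2]: Each acetylacetonate is −1; balancing the 0 overall charge requires Cd(II). Group 12 minus oxidation state 2 gives a d¹⁰ configuration. A d¹⁰ ion has no crystal-field stabilisation preference between square planar and tetrahedral, so four ligands adopt the sterically favoured tetrahedral geometry. → tetrahedral.
For [IrF4]^3-: Ligand charges: each fluoride is −1. With an overall charge of −3 the iridium centre must be in the +1 oxidation state. Iridium is a group-9 element; Ir(I) is therefore d⁸. A 5d d⁸ ion has a large crystal-field splitting; square planar leaves the high-energy d_{x²−y²} orbital empty and maximises CFSE. → square planar.

[Cd(acac)2]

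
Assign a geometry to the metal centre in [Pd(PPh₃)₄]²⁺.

Summing ligand charges against the +2 overall charge gives an oxidation state of +2 for palladium.
Palladium is a group-10 element; Pd(II) is therefore d⁸.
With 4 monodentate ligands the coordination number is 4.
A 4d d⁸ ion has a large crystal-field splitting; square planar leaves the high-energy d_{x²−y²} orbital empty and maximises CFSE.

square planar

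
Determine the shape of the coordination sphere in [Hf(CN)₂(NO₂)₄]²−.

octahedral

Summing ligand charges against the −2 overall charge gives an oxidation state of +4 for hafnium.
Group 4 minus oxidation state 4 gives a d⁰ configuration.
Coordination number: 6.
Six donors around a single metal centre give an octahedral coordination sphere.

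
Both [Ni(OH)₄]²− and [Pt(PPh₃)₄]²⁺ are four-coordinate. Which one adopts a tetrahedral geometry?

[Ni(OH)₄]²−

For [Ni(OH)₄]²−: Each hydroxide is −1; balancing the −2 overall charge requires Ni(II). Group 10 minus oxidation state 2 gives a d⁸ configuration. Hydroxide is a weak-field ligand. With weak-field ligands the CFSE gain from square planar is small, so a 3d d⁸ ion takes the sterically preferred tetrahedral geometry. → tetrahedral.
For [Pt(PPh₃)₄]²⁺: Triphenylphosphine is neutral; balancing the +2 overall charge requires Pt(II). Group 10 minus oxidation state 2 gives a d⁸ configuration. A 5d d⁸ ion has a large crystal-field splitting; square planar leaves the high-energy d_{x²−y²} orbital empty and maximises CFSE. → square planar.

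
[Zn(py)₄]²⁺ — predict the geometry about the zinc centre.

Summing ligand charges against the +2 overall charge gives an oxidation state of +2 for zinc.
Zinc is a group-12 element; Zn(II) is therefore d¹⁰.
With 4 monodentate ligands the coordination number is 4.
A d¹⁰ ion has no crystal-field stabilisation preference between square planar and tetrahedral, so four ligands adopt the sterically favoured tetrahedral geometry.

tetrahedral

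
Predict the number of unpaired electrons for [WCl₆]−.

1 unpaired electron

Summing ligand charges against the −1 overall charge gives an oxidation state of +5 for tungsten.
Group 6 minus oxidation state 5 gives a d¹ configuration.
In an octahedral field the d¹ configuration is t₂g¹e_g⁰ (only one arrangement possible), giving 1 unpaired electron.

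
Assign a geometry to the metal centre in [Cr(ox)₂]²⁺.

Ligand charges: each oxalate is −2. With an overall charge of +2 the chromium centre must be in the +6 oxidation state.
Chromium is a group-6 element; Cr(VI) is therefore d⁰.
Counting donor atoms: 2×oxalate (bidentate) → 4 donors. Coordination number = 4.
A d⁰ ion has no crystal-field stabilisation preference between square planar and tetrahedral, so four ligands adopt the sterically favoured tetrahedral geometry.

tetrahedral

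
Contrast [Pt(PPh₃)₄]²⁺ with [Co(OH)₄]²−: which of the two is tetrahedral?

[Co(OH)₄]²−

For [Pt(PPh₃)₄]²⁺: Summing ligand charges against the +2 overall charge gives an oxidation state of +2 for platinum. Group 10 minus oxidation state 2 gives a d⁸ configuration. A 5d d⁸ ion has a large crystal-field splitting; square planar leaves the high-energy d_{x²−y²} orbital empty and maximises CFSE. → square planar.
For [Co(OH)₄]²−: Ligand charges: each hydroxide is −1. With an overall charge of −2 the cobalt centre must be in the +2 oxidation state. Cobalt is a group-9 element; Co(II) is therefore d⁷. For a high-spin 3d d⁷ ion with weak-field ligands the small Δₜ gives little square-planar CFSE advantage, so four ligands adopt the sterically favoured tetrahedral geometry. → tetrahedral.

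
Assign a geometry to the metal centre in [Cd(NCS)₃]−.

trigonal planar

Summing ligand charges against the −1 overall charge gives an oxidation state of +2 for cadmium.
Cadmium is a group-12 element; Cd(II) is therefore d¹⁰.
Coordination number: 3.
Three ligands around a d¹⁰ centre minimise repulsion in a trigonal-planar arrangement.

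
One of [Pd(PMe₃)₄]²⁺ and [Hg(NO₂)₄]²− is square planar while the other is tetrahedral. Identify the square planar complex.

[Pd(PMe₃)₄]²⁺

For [Pd(PMe₃)₄]²⁺: Trimethylphosphine is neutral; balancing the +2 overall charge requires Pd(II). Palladium is a group-10 element; Pd(II) is therefore d⁸. A 4d d⁸ ion has a large crystal-field splitting; square planar leaves the high-energy d_{x²−y²} orbital empty and maximises CFSE. → square planar.
For [Hg(NO₂)₄]²−: Summing ligand charges against the −2 overall charge gives an oxidation state of +2 for mercury. Hg sits in group 12, so the d-electron count is 12 − 2 = 10. A d¹⁰ ion has no crystal-field stabilisation preference between square planar and tetrahedral, so four ligands adopt the sterically favoured tetrahedral geometry. → tetrahedral.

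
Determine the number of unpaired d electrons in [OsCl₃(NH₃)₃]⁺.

2 unpaired electrons

Each chloride is −1; ammonia is neutral; balancing the +1 overall charge requires Os(IV).
Osmium is a group-8 element; Os(IV) is therefore d⁴.
The spin state decides the count: a 5d ion has a large Δₒ and is invariably low-spin.
An octahedral low-spin d⁴ ion is t₂g⁴e_g⁰, giving 2 unpaired electrons.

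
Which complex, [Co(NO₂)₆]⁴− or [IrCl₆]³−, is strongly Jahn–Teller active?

[Co(NO₂)₆]⁴−: Ligand charges: each nitro (N-bound nitrite) is −1. With an overall charge of −4 the cobalt centre must be in the +2 oxidation state. Co sits in group 9, so the d-electron count is 9 − 2 = 7. Nitro (N-bound nitrite) is a strong-field ligand (high in the spectrochemical series) for a first-row metal, so the complex is low-spin. The t₂g⁶e_g¹ (low-spin) configuration has an unevenly filled e_g set; the Jahn–Teller theorem predicts a tetragonal distortion (typically axial elongation) to lift the degeneracy.
[IrCl₆]³−: Each chloride is −1; balancing the −3 overall charge requires Ir(III). Group 9 minus oxidation state 3 gives a d⁶ configuration. A 5d ion has a large Δₒ and is invariably low-spin. The d⁶ configuration leaves the e_g set evenly filled (or empty) — no strong Jahn–Teller driving force.

[Co(NO₂)₆]⁴−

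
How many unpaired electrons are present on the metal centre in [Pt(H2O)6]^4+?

0 unpaired electrons

Ligand charges: water is neutral. With an overall charge of +4 the platinum centre must be in the +4 oxidation state.
Pt sits in group 10, so the d-electron count is 10 − 4 = 6.
The spin state decides the count: a 5d ion has a large Δₒ and is invariably low-spin.
An octahedral low-spin d⁶ ion is t₂g⁶e_g⁰, giving 0 unpaired electrons.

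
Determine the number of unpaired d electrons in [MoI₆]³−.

3

Ligand charges: each iodide is −1. With an overall charge of −3 the molybdenum centre must be in the +3 oxidation state.
Molybdenum is a group-6 element; Mo(III) is therefore d³.
In an octahedral field the d³ configuration is t₂g³e_g⁰ (only one arrangement possible), giving 3 unpaired electrons.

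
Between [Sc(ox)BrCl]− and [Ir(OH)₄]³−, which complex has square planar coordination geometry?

[Ir(OH)₄]³−

For [Sc(ox)BrCl]−: Summing ligand charges against the −1 overall charge gives an oxidation state of +3 for scandium. Group 3 minus oxidation state 3 gives a d⁰ configuration. A d⁰ ion has no crystal-field stabilisation preference between square planar and tetrahedral, so four ligands adopt the sterically favoured tetrahedral geometry. → tetrahedral.
For [Ir(OH)₄]³−: Summing ligand charges against the −3 overall charge gives an oxidation state of +1 for iridium. Group 9 minus oxidation state 1 gives a d⁸ configuration. A 5d d⁸ ion has a large crystal-field splitting; square planar leaves the high-energy d_{x²−y²} orbital empty and maximises CFSE. → square planar.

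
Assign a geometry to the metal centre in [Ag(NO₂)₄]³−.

Summing ligand charges against the −3 overall charge gives an oxidation state of +1 for silver.
Ag sits in group 11, so the d-electron count is 11 − 1 = 10.
With 4 monodentate ligands the coordination number is 4.
A d¹⁰ ion has no crystal-field stabilisation preference between square planar and tetrahedral, so four ligands adopt the sterically favoured tetrahedral geometry.

tetrahedral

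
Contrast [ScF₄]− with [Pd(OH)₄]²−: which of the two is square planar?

For [ScF₄]−: Ligand charges: each fluoride is −1. With an overall charge of −1 the scandium centre must be in the +3 oxidation state. Sc sits in group 3, so the d-electron count is 3 − 3 = 0. A d⁰ ion has no crystal-field stabilisation preference between square planar and tetrahedral, so four ligands adopt the sterically favoured tetrahedral geometry. → tetrahedral.
For [Pd(OH)₄]²−: Each hydroxide is −1; balancing the −2 overall charge requires Pd(II). Group 10 minus oxidation state 2 gives a d⁸ configuration. A 4d d⁸ ion has a large crystal-field splitting; square planar leaves the high-energy d_{x²−y²} orbital empty and maximises CFSE. → square planar.

[Pd(OH)₄]²−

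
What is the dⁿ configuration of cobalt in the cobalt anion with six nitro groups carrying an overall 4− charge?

d7

Summing ligand charges against the −4 overall charge gives an oxidation state of +2 for cobalt.
Cobalt is a group-9 element; Co(II) is therefore d⁷.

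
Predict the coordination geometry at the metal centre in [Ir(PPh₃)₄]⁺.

square planar

Summing ligand charges against the +1 overall charge gives an oxidation state of +1 for iridium.
Ir sits in group 9, so the d-electron count is 9 − 1 = 8.
With 4 monodentate ligands the coordination number is 4.
A 5d d⁸ ion has a large crystal-field splitting; square planar leaves the high-energy d_{x²−y²} orbital empty and maximises CFSE.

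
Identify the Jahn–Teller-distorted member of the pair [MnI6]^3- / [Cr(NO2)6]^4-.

[MnI6]^3-: Summing ligand charges against the −3 overall charge gives an oxidation state of +3 for manganese. Group 7 minus oxidation state 3 gives a d⁴ configuration. Iodide is a weak-field ligand for a first-row metal, so the complex is high-spin. The t₂g³e_g¹ (high-spin) configuration has an unevenly filled e_g set; the Jahn–Teller theorem predicts a tetragonal distortion (typically axial elongation) to lift the degeneracy.
[Cr(NO2)6]^4-: Summing ligand charges against the −4 overall charge gives an oxidation state of +2 for chromium. Chromium is a group-6 element; Cr(II) is therefore d⁴. Nitro (N-bound nitrite) is a strong-field ligand (high in the spectrochemical series) for a first-row metal, so the complex is low-spin. The d⁴ configuration leaves the e_g set evenly filled (or empty) — no strong Jahn–Teller driving force.

[MnI6]^3-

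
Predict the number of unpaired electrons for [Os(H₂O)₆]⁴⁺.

Water is neutral; balancing the +4 overall charge requires Os(IV).
Group 8 minus oxidation state 4 gives a d⁴ configuration.
The spin state decides the count: a 5d ion has a large Δₒ and is invariably low-spin.
An octahedral low-spin d⁴ ion is t₂g⁴e_g⁰, giving 2 unpaired electrons.

2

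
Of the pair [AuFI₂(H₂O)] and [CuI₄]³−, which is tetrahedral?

For [AuFI₂(H₂O)]: Summing ligand charges against the 0 overall charge gives an oxidation state of +3 for gold. Group 11 minus oxidation state 3 gives a d⁸ configuration. A 5d d⁸ ion has a large crystal-field splitting; square planar leaves the high-energy d_{x²−y²} orbital empty and maximises CFSE. → square planar.
For [CuI₄]³−: Each iodide is −1; balancing the −3 overall charge requires Cu(I). Copper is a group-11 element; Cu(I) is therefore d¹⁰. A d¹⁰ ion has no crystal-field stabilisation preference between square planar and tetrahedral, so four ligands adopt the sterically favoured tetrahedral geometry. → tetrahedral.

[CuI₄]³−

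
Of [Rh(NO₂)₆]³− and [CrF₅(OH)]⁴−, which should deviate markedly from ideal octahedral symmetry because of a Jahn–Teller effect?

[CrF₅(OH)]⁴−

[Rh(NO₂)₆]³−: Summing ligand charges against the −3 overall charge gives an oxidation state of +3 for rhodium. Rh sits in group 9, so the d-electron count is 9 − 3 = 6. A 4d ion has a large Δₒ and is invariably low-spin. The d⁶ configuration leaves the e_g set evenly filled (or empty) — no strong Jahn–Teller driving force.
[CrF₅(OH)]⁴−: Ligand charges: each fluoride is −1; each hydroxide is −1. With an overall charge of −4 the chromium centre must be in the +2 oxidation state. Cr sits in group 6, so the d-electron count is 6 − 2 = 4. Fluoride and hydroxide are weak-field ligands for a first-row metal, so the complex is high-spin. The t₂g³e_g¹ (high-spin) configuration has an unevenly filled e_g set; the Jahn–Teller theorem predicts a tetragonal distortion (typically axial elongation) to lift the degeneracy.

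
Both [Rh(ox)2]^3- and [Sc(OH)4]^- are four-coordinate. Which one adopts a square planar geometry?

For [Rh(ox)2]^3-: Ligand charges: each oxalate is −2. With an overall charge of −3 the rhodium centre must be in the +1 oxidation state. Rh sits in group 9, so the d-electron count is 9 − 1 = 8. A 4d d⁸ ion has a large crystal-field splitting; square planar leaves the high-energy d_{x²−y²} orbital empty and maximises CFSE. → square planar.
For [Sc(OH)4]^-: Summing ligand charges against the −1 overall charge gives an oxidation state of +3 for scandium. Scandium is a group-3 element; Sc(III) is therefore d⁰. A d⁰ ion has no crystal-field stabilisation preference between square planar and tetrahedral, so four ligands adopt the sterically favoured tetrahedral geometry. → tetrahedral.

[Rh(ox)2]^3-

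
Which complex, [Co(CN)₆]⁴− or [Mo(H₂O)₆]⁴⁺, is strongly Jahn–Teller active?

[Co(CN)₆]⁴−: Summing ligand charges against the −4 overall charge gives an oxidation state of +2 for cobalt. Cobalt is a group-9 element; Co(II) is therefore d⁷. Cyanide is a strong-field ligand (high in the spectrochemical series) for a first-row metal, so the complex is low-spin. The t₂g⁶e_g¹ (low-spin) configuration has an unevenly filled e_g set; the Jahn–Teller theorem predicts a tetragonal distortion (typically axial elongation) to lift the degeneracy.
[Mo(H₂O)₆]⁴⁺: Ligand charges: water is neutral. With an overall charge of +4 the molybdenum centre must be in the +4 oxidation state. Group 6 minus oxidation state 4 gives a d² configuration. The d² configuration leaves the e_g set evenly filled (or empty) — no strong Jahn–Teller driving force.

[Co(CN)₆]⁴−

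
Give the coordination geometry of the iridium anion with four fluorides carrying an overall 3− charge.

square planar

Summing ligand charges against the −3 overall charge gives an oxidation state of +1 for iridium.
Group 9 minus oxidation state 1 gives a d⁸ configuration.
With 4 monodentate ligands the coordination number is 4.
A 5d d⁸ ion has a large crystal-field splitting; square planar leaves the high-energy d_{x²−y²} orbital empty and maximises CFSE.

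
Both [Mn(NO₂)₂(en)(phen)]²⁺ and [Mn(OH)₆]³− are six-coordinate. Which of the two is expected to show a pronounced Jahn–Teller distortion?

[Mn(OH)₆]³−

[Mn(NO₂)₂(en)(phen)]²⁺: Each nitro (N-bound nitrite) is −1; ethylenediamine is neutral; 1,10-phenanthroline is neutral; balancing the +2 overall charge requires Mn(IV). Mn sits in group 7, so the d-electron count is 7 − 4 = 3. The d³ configuration leaves the e_g set evenly filled (or empty) — no strong Jahn–Teller driving force.
[Mn(OH)₆]³−: Summing ligand charges against the −3 overall charge gives an oxidation state of +3 for manganese. Manganese is a group-7 element; Mn(III) is therefore d⁴. Hydroxide is a weak-field ligand for a first-row metal, so the complex is high-spin. The t₂g³e_g¹ (high-spin) configuration has an unevenly filled e_g set; the Jahn–Teller theorem predicts a tetragonal distortion (typically axial elongation) to lift the degeneracy.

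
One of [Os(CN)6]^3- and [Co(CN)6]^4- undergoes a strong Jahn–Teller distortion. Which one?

[Os(CN)6]^3-: Each cyanide is −1; balancing the −3 overall charge requires Os(III). Os sits in group 8, so the d-electron count is 8 − 3 = 5. A 5d ion has a large Δₒ and is invariably low-spin. The d⁵ configuration leaves the e_g set evenly filled (or empty) — no strong Jahn–Teller driving force.
[Co(CN)6]^4-: Each cyanide is −1; balancing the −4 overall charge requires Co(II). Cobalt is a group-9 element; Co(II) is therefore d⁷. Cyanide is a strong-field ligand (high in the spectrochemical series) for a first-row metal, so the complex is low-spin. The t₂g⁶e_g¹ (low-spin) configuration has an unevenly filled e_g set; the Jahn–Teller theorem predicts a tetragonal distortion (typically axial elongation) to lift the degeneracy.

[Co(CN)6]^4-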